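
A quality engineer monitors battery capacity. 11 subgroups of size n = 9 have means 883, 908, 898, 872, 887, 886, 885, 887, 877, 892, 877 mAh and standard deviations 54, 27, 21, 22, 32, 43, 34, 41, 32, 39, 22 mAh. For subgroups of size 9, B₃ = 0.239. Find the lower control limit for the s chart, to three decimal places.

7.974

s̄ = (54 + 27 + 21 + 22 + 32 + 43 + 34 + 41 + 32 + 39 + 22) / 11 = 33.3636
LCL_s = B₃·s̄ = 0.239 × 33.3636 = 7.9739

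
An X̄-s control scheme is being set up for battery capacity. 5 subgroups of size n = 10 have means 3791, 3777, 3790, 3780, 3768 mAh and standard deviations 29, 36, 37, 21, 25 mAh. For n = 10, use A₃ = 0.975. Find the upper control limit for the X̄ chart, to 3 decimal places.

3810.060

X̄̄ = (3791 + 3777 + 3790 + 3780 + 3768) / 5 = 3781.2000
s̄ = (29 + 36 + 37 + 21 + 25) / 5 = 29.6000
UCL = X̄̄ + A₃·s̄ = 3781.2000 + 0.975 × 29.6000 = 3810.0600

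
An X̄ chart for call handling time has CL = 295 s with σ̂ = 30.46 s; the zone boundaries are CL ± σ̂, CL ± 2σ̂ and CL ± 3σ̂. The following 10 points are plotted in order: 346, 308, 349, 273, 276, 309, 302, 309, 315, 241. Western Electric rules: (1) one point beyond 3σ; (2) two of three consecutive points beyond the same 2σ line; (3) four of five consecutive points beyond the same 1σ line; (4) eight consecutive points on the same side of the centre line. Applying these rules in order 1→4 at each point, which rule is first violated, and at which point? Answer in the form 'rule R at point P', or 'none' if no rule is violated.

Zone of each point (C = within 1σ̂, B = 1σ̂–2σ̂, A = 2σ̂–3σ̂, * = beyond 3σ̂; sign = side of CL): 1:+B, 2:+C, 3:+B, 4:-C, 5:-C, 6:+C, 7:+C, 8:+C, 9:+C, 10:-B
No rule fires across all 10 points.

none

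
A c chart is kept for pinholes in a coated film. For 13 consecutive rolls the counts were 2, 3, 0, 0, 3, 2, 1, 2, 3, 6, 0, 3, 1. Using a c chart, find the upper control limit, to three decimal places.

6.243

c̄ = (2 + 3 + 0 + 0 + 3 + 2 + 1 + 2 + 3 + 6 + 0 + 3 + 1) / 13 = 26 / 13 = 2.0000
UCL = c̄ + 3√c̄ = 2.0000 + 3 × √2.0000 = 2.0000 + 3 × 1.4142 = 6.2426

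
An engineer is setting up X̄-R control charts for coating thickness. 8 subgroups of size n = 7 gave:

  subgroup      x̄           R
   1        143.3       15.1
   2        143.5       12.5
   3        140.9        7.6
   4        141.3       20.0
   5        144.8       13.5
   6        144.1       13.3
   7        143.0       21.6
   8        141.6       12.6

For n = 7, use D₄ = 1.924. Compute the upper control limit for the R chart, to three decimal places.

27.946

R̄ = (15.1 + 12.5 + 7.6 + 20.0 + 13.5 + 13.3 + 21.6 + 12.6) / 8 = 116.2000 / 8 = 14.5250
UCL_R = D₄·R̄ = 1.924 × 14.5250 = 27.9461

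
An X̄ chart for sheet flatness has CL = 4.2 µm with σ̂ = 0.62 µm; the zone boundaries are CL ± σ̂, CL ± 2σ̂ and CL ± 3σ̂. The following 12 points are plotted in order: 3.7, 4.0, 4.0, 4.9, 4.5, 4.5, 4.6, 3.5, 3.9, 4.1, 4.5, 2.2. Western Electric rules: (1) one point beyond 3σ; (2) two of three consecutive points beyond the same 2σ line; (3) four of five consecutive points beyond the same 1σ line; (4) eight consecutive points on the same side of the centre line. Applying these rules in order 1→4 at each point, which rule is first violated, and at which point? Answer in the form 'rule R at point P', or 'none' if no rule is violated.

rule 1 at point 12

Zone of each point (C = within 1σ̂, B = 1σ̂–2σ̂, A = 2σ̂–3σ̂, * = beyond 3σ̂; sign = side of CL): 1:-C, 2:-C, 3:-C, 4:+B, 5:+C, 6:+C, 7:+C, 8:-B, 9:-C, 10:-C, 11:+C, 12:-*
Rule 1 (one point beyond the 3σ limits) is satisfied at point 12.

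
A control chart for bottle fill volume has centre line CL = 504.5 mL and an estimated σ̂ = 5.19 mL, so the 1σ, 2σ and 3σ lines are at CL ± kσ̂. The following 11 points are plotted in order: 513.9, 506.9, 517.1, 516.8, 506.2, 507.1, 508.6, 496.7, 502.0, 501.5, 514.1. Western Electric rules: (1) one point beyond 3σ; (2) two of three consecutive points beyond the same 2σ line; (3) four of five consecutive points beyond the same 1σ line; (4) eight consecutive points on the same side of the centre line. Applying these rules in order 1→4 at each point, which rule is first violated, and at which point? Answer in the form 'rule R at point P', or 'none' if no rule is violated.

rule 2 at point 4

Zone of each point (C = within 1σ̂, B = 1σ̂–2σ̂, A = 2σ̂–3σ̂, * = beyond 3σ̂; sign = side of CL): 1:+B, 2:+C, 3:+A, 4:+A, 5:+C, 6:+C, 7:+C, 8:-B, 9:-C, 10:-C, 11:+B
Rule 2 (two of three consecutive points beyond the same 2σ limit) is satisfied at point 4.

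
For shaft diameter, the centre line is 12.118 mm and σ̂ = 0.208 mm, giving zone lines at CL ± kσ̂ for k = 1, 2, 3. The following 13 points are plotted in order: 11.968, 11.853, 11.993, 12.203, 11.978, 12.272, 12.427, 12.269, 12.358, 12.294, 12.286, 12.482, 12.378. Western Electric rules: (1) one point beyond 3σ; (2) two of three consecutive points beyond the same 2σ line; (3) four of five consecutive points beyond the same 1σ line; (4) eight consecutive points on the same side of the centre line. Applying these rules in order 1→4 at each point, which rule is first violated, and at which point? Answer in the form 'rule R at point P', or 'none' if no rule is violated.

Zone of each point (C = within 1σ̂, B = 1σ̂–2σ̂, A = 2σ̂–3σ̂, * = beyond 3σ̂; sign = side of CL): 1:-C, 2:-B, 3:-C, 4:+C, 5:-C, 6:+C, 7:+B, 8:+C, 9:+B, 10:+C, 11:+C, 12:+B, 13:+B
Rule 4 (eight consecutive points on the same side of the centre line) is satisfied at point 13.

rule 4 at point 13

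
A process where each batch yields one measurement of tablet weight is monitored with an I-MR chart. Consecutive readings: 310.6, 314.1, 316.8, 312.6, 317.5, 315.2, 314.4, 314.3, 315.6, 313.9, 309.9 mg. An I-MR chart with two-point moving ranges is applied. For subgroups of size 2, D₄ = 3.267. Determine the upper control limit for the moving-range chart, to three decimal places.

8.331

Moving ranges: 3.5, 2.7, 4.2, 4.9, 2.3, 0.8, 0.1, 1.3, 1.7, 4.0; M̄R̄ = 25.5000 / 10 = 2.5500
UCL_MR = D₄·M̄R̄ = 3.267 × 2.5500 = 8.3308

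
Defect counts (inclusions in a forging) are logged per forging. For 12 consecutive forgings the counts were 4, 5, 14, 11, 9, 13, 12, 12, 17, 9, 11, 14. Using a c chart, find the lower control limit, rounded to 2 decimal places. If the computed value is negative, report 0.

c̄ = (4 + 5 + 14 + 11 + 9 + 13 + 12 + 12 + 17 + 9 + 11 + 14) / 12 = 131 / 12 = 10.9167
LCL = c̄ − 3√c̄ = 10.9167 − 3 × 3.3040 = 1.0046

1.00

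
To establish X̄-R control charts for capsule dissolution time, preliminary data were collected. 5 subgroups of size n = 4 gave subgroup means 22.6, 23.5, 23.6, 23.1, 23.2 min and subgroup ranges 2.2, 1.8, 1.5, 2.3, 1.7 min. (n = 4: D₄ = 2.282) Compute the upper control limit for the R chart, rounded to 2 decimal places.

4.34

R̄ = (2.2 + 1.8 + 1.5 + 2.3 + 1.7) / 5 = 9.5000 / 5 = 1.9000
UCL_R = D₄·R̄ = 2.282 × 1.9000 = 4.3358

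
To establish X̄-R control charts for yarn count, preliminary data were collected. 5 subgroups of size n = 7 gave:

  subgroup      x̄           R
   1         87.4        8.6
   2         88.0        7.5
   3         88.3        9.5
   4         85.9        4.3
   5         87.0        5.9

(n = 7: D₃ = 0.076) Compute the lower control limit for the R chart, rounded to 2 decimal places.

0.54

R̄ = (8.6 + 7.5 + 9.5 + 4.3 + 5.9) / 5 = 35.8000 / 5 = 7.1600
LCL_R = D₃·R̄ = 0.076 × 7.1600 = 0.5442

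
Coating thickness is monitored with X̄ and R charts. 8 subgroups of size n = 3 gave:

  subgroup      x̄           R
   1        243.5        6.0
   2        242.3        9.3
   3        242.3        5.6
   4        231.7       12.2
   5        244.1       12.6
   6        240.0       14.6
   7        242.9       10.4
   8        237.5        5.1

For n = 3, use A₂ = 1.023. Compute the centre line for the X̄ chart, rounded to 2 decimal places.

X̄̄ = (243.5 + 242.3 + 242.3 + 231.7 + 244.1 + 240.0 + 242.9 + 237.5) / 8 = 1924.3000 / 8 = 240.5375
CL = X̄̄ = 240.5375

240.54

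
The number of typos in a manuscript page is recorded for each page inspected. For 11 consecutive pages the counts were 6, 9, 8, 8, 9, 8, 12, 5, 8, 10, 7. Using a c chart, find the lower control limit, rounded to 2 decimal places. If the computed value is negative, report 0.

0.00

c̄ = (6 + 9 + 8 + 8 + 9 + 8 + 12 + 5 + 8 + 10 + 7) / 11 = 90 / 11 = 8.1818
LCL = c̄ − 3√c̄ = 8.1818 − 3 × 2.8604 = -0.3993 → 0 (cannot be negative)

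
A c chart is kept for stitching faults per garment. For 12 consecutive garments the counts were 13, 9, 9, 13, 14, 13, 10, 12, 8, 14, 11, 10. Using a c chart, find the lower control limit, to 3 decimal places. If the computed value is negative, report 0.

c̄ = (13 + 9 + 9 + 13 + 14 + 13 + 10 + 12 + 8 + 14 + 11 + 10) / 12 = 136 / 12 = 11.3333
LCL = c̄ − 3√c̄ = 11.3333 − 3 × 3.3665 = 1.2338

1.234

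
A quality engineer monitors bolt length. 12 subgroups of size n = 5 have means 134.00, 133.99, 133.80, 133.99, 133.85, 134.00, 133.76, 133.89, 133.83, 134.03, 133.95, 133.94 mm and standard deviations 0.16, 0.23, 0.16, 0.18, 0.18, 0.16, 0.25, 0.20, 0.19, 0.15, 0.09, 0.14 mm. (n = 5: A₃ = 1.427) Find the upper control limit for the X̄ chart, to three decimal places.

X̄̄ = (134.00 + 133.99 + 133.80 + 133.99 + 133.85 + 134.00 + 133.76 + 133.89 + 133.83 + 134.03 + 133.95 + 133.94) / 12 = 133.9192
s̄ = (0.16 + 0.23 + 0.16 + 0.18 + 0.18 + 0.16 + 0.25 + 0.20 + 0.19 + 0.15 + 0.09 + 0.14) / 12 = 0.1742
UCL = X̄̄ + A₃·s̄ = 133.9192 + 1.427 × 0.1742 = 134.1677

134.168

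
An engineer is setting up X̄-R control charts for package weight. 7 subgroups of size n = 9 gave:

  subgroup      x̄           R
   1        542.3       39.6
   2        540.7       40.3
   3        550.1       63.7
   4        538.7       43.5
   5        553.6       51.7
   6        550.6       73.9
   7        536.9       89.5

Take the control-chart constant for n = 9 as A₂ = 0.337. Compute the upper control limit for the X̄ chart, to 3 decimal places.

X̄̄ = (542.3 + 540.7 + 550.1 + 538.7 + 553.6 + 550.6 + 536.9) / 7 = 3812.9000 / 7 = 544.7000
R̄ = (39.6 + 40.3 + 63.7 + 43.5 + 51.7 + 73.9 + 89.5) / 7 = 402.2000 / 7 = 57.4571
UCL = X̄̄ + A₂·R̄ = 544.7000 + 0.337 × 57.4571 = 564.0631

564.063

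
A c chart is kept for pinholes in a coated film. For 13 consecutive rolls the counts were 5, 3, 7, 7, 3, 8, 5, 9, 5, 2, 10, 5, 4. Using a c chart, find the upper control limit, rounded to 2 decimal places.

12.72

c̄ = (5 + 3 + 7 + 7 + 3 + 8 + 5 + 9 + 5 + 2 + 10 + 5 + 4) / 13 = 73 / 13 = 5.6154
UCL = c̄ + 3√c̄ = 5.6154 + 3 × √5.6154 = 5.6154 + 3 × 2.3697 = 12.7244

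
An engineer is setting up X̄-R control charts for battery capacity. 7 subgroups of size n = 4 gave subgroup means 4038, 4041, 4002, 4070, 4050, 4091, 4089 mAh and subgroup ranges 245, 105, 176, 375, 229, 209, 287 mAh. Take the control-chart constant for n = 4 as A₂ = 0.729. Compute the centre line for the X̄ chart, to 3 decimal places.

4054.429

X̄̄ = (4038 + 4041 + 4002 + 4070 + 4050 + 4091 + 4089) / 7 = 28381.0000 / 7 = 4054.4286
CL = X̄̄ = 4054.4286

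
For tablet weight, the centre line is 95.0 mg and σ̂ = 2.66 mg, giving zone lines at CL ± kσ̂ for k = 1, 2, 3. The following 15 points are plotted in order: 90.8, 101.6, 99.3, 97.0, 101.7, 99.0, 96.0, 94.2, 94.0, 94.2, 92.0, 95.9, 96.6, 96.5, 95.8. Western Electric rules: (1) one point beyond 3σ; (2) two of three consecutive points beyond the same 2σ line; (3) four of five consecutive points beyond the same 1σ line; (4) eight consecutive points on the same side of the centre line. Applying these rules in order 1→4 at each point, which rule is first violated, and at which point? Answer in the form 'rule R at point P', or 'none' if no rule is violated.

Zone of each point (C = within 1σ̂, B = 1σ̂–2σ̂, A = 2σ̂–3σ̂, * = beyond 3σ̂; sign = side of CL): 1:-B, 2:+A, 3:+B, 4:+C, 5:+A, 6:+B, 7:+C, 8:-C, 9:-C, 10:-C, 11:-B, 12:+C, 13:+C, 14:+C, 15:+C
Rule 3 (four of five consecutive points beyond the same 1σ limit) is satisfied at point 6.

rule 3 at point 6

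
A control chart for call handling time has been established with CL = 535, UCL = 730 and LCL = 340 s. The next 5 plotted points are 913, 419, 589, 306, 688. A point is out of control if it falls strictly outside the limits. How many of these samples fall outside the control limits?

Compare each point to [340, 730]: sample 1 = 913 > UCL; sample 4 = 306 < LCL.

2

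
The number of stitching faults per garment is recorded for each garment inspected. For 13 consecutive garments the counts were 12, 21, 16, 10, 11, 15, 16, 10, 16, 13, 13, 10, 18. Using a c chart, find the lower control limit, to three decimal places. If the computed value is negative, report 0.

c̄ = (12 + 21 + 16 + 10 + 11 + 15 + 16 + 10 + 16 + 13 + 13 + 10 + 18) / 13 = 181 / 13 = 13.9231
LCL = c̄ − 3√c̄ = 13.9231 − 3 × 3.7314 = 2.7290

2.729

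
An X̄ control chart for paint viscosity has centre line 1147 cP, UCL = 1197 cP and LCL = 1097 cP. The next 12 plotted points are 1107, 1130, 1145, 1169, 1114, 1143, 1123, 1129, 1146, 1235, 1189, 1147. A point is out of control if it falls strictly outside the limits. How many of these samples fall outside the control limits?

Compare each point to [1097, 1197]: sample 10 = 1235 > UCL.

1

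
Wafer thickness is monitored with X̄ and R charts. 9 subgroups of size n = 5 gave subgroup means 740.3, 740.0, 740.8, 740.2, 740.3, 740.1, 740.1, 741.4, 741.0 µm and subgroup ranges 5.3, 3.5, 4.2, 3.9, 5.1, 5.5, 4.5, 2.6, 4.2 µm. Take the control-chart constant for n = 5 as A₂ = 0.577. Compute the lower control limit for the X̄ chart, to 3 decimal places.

X̄̄ = (740.3 + 740.0 + 740.8 + 740.2 + 740.3 + 740.1 + 740.1 + 741.4 + 741.0) / 9 = 6664.2000 / 9 = 740.4667
R̄ = (5.3 + 3.5 + 4.2 + 3.9 + 5.1 + 5.5 + 4.5 + 2.6 + 4.2) / 9 = 38.8000 / 9 = 4.3111
LCL = X̄̄ − A₂·R̄ = 740.4667 − 0.577 × 4.3111 = 737.9792

737.979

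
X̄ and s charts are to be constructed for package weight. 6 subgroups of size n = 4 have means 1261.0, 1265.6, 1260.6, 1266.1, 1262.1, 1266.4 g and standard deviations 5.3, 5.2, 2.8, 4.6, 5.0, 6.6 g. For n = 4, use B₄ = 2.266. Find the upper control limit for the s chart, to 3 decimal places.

11.141

s̄ = (5.3 + 5.2 + 2.8 + 4.6 + 5.0 + 6.6) / 6 = 4.9167
UCL_s = B₄·s̄ = 2.266 × 4.9167 = 11.1412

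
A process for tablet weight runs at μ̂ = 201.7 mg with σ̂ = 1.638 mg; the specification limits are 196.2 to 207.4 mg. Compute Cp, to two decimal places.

Cp = (USL − LSL) / (6σ̂) = (207.4 − 196.2) / (6 × 1.638) = 11.2000 / 9.8280 = 1.1396

1.14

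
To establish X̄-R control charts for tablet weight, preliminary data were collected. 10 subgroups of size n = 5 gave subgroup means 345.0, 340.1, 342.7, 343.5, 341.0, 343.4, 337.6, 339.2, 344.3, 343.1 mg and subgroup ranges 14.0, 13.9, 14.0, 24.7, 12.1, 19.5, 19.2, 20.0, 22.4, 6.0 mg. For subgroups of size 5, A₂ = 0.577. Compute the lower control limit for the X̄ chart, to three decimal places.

332.423

X̄̄ = (345.0 + 340.1 + 342.7 + 343.5 + 341.0 + 343.4 + 337.6 + 339.2 + 344.3 + 343.1) / 10 = 3419.9000 / 10 = 341.9900
R̄ = (14.0 + 13.9 + 14.0 + 24.7 + 12.1 + 19.5 + 19.2 + 20.0 + 22.4 + 6.0) / 10 = 165.8000 / 10 = 16.5800
LCL = X̄̄ − A₂·R̄ = 341.9900 − 0.577 × 16.5800 = 332.4233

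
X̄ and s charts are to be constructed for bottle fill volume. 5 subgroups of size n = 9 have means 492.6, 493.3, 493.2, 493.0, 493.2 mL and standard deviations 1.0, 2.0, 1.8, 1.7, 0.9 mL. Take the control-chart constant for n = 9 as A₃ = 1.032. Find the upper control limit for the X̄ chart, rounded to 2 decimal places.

X̄̄ = (492.6 + 493.3 + 493.2 + 493.0 + 493.2) / 5 = 493.0600
s̄ = (1.0 + 2.0 + 1.8 + 1.7 + 0.9) / 5 = 1.4800
UCL = X̄̄ + A₃·s̄ = 493.0600 + 1.032 × 1.4800 = 494.5874

494.59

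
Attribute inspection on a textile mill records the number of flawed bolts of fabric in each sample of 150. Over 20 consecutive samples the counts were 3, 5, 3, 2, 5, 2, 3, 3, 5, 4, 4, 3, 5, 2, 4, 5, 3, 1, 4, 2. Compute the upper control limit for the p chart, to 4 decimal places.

p̄ = Σdᵢ / (k·n) = 68 / (20 × 150) = 0.02267
UCL = p̄ + 3·√(p̄(1−p̄)/n) = 0.02267 + 3 × √(0.02267×0.97733/150) = 0.02267 + 3 × 0.01215 = 0.05912

0.0591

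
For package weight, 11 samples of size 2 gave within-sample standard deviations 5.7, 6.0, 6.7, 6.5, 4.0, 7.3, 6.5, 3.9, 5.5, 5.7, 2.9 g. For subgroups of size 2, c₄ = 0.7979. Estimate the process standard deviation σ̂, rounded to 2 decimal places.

6.92

s̄ = (5.7 + 6.0 + 6.7 + 6.5 + 4.0 + 7.3 + 6.5 + 3.9 + 5.5 + 5.7 + 2.9) / 11 = 5.5182
σ̂ = s̄ / c₄ = 5.5182 / 0.7979 = 6.9159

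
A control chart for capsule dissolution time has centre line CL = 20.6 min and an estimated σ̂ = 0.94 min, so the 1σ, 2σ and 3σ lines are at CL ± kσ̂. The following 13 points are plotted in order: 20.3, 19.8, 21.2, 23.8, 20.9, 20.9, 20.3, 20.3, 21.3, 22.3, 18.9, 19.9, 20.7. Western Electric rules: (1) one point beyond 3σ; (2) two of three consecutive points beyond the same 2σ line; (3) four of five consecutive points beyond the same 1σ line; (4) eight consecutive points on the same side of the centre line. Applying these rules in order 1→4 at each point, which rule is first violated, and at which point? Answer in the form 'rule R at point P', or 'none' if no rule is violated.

Zone of each point (C = within 1σ̂, B = 1σ̂–2σ̂, A = 2σ̂–3σ̂, * = beyond 3σ̂; sign = side of CL): 1:-C, 2:-C, 3:+C, 4:+*, 5:+C, 6:+C, 7:-C, 8:-C, 9:+C, 10:+B, 11:-B, 12:-C, 13:+C
Rule 1 (one point beyond the 3σ limits) is satisfied at point 4.

rule 1 at point 4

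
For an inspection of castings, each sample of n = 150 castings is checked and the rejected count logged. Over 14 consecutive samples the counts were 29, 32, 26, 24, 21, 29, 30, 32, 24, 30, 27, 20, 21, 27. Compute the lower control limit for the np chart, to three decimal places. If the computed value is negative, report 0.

12.544

p̄ = Σdᵢ / (k·n) = 372 / (14 × 150) = 0.17714
LCL = np̄ − 3·√(np̄(1−p̄)) = 26.5714 − 3 × 4.6759 = 12.5436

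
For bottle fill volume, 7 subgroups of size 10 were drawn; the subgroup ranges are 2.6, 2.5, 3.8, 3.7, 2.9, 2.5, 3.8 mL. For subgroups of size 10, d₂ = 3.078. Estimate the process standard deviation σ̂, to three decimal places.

R̄ = (2.6 + 2.5 + 3.8 + 3.7 + 2.9 + 2.5 + 3.8) / 7 = 3.1143
σ̂ = R̄ / d₂ = 3.1143 / 3.078 = 1.0118

1.012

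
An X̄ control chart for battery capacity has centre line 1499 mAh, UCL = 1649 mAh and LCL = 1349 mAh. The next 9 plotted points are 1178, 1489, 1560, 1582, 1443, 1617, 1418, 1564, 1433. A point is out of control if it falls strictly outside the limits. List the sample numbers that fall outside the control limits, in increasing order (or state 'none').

Compare each point to [1349, 1649]: sample 1 = 1178 < LCL.

1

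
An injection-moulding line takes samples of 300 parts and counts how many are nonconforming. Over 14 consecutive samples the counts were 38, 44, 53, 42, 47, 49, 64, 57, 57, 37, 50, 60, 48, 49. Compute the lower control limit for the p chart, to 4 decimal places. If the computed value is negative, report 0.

p̄ = Σdᵢ / (k·n) = 695 / (14 × 300) = 0.16548
LCL = p̄ − 3·√(p̄(1−p̄)/n) = 0.16548 − 3 × 0.02145 = 0.10111

0.1011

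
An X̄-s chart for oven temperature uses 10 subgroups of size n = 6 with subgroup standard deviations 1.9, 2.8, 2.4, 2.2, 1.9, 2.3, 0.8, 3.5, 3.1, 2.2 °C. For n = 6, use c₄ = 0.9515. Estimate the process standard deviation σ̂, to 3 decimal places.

s̄ = (1.9 + 2.8 + 2.4 + 2.2 + 1.9 + 2.3 + 0.8 + 3.5 + 3.1 + 2.2) / 10 = 2.3100
σ̂ = s̄ / c₄ = 2.3100 / 0.9515 = 2.4277

2.428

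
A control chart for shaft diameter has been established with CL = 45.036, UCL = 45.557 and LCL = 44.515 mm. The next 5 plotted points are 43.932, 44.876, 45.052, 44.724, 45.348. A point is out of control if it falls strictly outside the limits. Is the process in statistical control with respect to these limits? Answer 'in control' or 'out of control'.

out of control

Compare each point to [44.515, 45.557]: sample 1 = 43.932 < LCL.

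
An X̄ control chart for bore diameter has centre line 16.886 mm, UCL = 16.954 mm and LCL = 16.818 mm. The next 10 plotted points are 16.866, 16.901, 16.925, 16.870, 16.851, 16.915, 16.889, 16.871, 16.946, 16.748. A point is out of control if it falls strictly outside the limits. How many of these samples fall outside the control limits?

1

Compare each point to [16.818, 16.954]: sample 10 = 16.748 < LCL.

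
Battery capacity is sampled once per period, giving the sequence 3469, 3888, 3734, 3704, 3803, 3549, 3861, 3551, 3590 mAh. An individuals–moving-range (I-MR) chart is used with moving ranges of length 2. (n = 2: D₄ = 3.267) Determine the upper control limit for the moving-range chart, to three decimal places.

Moving ranges: 419, 154, 30, 99, 254, 312, 310, 39; M̄R̄ = 1617.0000 / 8 = 202.1250
UCL_MR = D₄·M̄R̄ = 3.267 × 202.1250 = 660.3424

660.342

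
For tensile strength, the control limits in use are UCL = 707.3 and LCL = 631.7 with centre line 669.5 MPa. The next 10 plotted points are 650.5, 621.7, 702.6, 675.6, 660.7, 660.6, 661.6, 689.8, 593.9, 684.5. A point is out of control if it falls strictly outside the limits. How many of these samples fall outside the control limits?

2

Compare each point to [631.7, 707.3]: sample 2 = 621.7 < LCL; sample 9 = 593.9 < LCL.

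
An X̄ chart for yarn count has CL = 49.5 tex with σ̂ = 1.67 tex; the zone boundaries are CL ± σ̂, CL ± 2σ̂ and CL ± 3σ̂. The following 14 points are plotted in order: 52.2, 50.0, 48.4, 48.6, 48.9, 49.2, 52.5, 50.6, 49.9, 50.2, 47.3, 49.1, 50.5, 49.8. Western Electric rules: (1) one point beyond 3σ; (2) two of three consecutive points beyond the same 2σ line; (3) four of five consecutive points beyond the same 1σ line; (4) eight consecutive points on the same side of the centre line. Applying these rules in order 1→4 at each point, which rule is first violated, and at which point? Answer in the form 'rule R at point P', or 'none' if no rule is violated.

Zone of each point (C = within 1σ̂, B = 1σ̂–2σ̂, A = 2σ̂–3σ̂, * = beyond 3σ̂; sign = side of CL): 1:+B, 2:+C, 3:-C, 4:-C, 5:-C, 6:-C, 7:+B, 8:+C, 9:+C, 10:+C, 11:-B, 12:-C, 13:+C, 14:+C
No rule fires across all 14 points.

none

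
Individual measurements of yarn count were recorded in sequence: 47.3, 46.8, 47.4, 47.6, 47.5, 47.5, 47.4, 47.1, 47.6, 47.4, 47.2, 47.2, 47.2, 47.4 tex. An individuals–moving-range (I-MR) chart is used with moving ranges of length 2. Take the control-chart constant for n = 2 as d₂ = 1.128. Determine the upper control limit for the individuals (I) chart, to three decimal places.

47.922

X̄ = (47.3 + 46.8 + 47.4 + 47.6 + 47.5 + 47.5 + 47.4 + 47.1 + 47.6 + 47.4 + 47.2 + 47.2 + 47.2 + 47.4) / 14 = 47.3286
Moving ranges: 0.5, 0.6, 0.2, 0.1, 0.0, 0.1, 0.3, 0.5, 0.2, 0.2, 0.0, 0.0, 0.2; M̄R̄ = 2.9000 / 13 = 0.2231
UCL = X̄ + 3·M̄R̄/d₂ = 47.3286 + 3 × 0.2231 / 1.128 = 47.9219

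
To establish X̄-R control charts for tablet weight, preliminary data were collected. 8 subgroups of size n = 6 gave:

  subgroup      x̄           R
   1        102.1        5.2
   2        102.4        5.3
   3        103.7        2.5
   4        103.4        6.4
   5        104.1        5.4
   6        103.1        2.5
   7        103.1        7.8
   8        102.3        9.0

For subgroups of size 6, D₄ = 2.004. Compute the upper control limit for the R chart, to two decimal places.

R̄ = (5.2 + 5.3 + 2.5 + 6.4 + 5.4 + 2.5 + 7.8 + 9.0) / 8 = 44.1000 / 8 = 5.5125
UCL_R = D₄·R̄ = 2.004 × 5.5125 = 11.0471

11.05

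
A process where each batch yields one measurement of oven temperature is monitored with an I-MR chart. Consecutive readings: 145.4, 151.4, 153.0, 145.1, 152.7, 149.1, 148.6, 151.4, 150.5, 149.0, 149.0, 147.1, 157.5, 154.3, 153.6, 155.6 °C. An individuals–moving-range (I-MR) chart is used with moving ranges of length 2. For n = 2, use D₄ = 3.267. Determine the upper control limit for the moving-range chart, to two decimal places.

Moving ranges: 6.0, 1.6, 7.9, 7.6, 3.6, 0.5, 2.8, 0.9, 1.5, 0.0, 1.9, 10.4, 3.2, 0.7, 2.0; M̄R̄ = 50.6000 / 15 = 3.3733
UCL_MR = D₄·M̄R̄ = 3.267 × 3.3733 = 11.0207

11.02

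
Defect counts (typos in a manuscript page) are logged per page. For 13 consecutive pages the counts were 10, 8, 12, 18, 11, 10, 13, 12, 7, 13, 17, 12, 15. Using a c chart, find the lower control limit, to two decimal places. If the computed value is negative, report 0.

1.70

c̄ = (10 + 8 + 12 + 18 + 11 + 10 + 13 + 12 + 7 + 13 + 17 + 12 + 15) / 13 = 158 / 13 = 12.1538
LCL = c̄ − 3√c̄ = 12.1538 − 3 × 3.4862 = 1.6951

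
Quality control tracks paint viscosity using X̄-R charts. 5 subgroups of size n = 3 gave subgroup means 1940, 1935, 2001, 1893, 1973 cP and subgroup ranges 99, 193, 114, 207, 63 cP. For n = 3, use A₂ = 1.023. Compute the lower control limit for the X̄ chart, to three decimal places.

X̄̄ = (1940 + 1935 + 2001 + 1893 + 1973) / 5 = 9742.0000 / 5 = 1948.4000
R̄ = (99 + 193 + 114 + 207 + 63) / 5 = 676.0000 / 5 = 135.2000
LCL = X̄̄ − A₂·R̄ = 1948.4000 − 1.023 × 135.2000 = 1810.0904

1810.090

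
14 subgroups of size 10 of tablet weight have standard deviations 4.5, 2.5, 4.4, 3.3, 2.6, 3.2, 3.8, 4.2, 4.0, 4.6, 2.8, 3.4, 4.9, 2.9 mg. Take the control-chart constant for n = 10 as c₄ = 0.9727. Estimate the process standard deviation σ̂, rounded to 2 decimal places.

3.75

s̄ = (4.5 + 2.5 + 4.4 + 3.3 + 2.6 + 3.2 + 3.8 + 4.2 + 4.0 + 4.6 + 2.8 + 3.4 + 4.9 + 2.9) / 14 = 3.6500
σ̂ = s̄ / c₄ = 3.6500 / 0.9727 = 3.7524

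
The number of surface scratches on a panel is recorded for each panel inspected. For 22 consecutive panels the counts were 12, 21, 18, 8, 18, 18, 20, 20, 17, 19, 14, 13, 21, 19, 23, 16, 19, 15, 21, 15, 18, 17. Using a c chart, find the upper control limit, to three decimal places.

29.865

c̄ = (12 + 21 + 18 + 8 + 18 + 18 + 20 + 20 + 17 + 19 + 14 + 13 + 21 + 19 + 23 + 16 + 19 + 15 + 21 + 15 + 18 + 17) / 22 = 382 / 22 = 17.3636
UCL = c̄ + 3√c̄ = 17.3636 + 3 × √17.3636 = 17.3636 + 3 × 4.1670 = 29.8645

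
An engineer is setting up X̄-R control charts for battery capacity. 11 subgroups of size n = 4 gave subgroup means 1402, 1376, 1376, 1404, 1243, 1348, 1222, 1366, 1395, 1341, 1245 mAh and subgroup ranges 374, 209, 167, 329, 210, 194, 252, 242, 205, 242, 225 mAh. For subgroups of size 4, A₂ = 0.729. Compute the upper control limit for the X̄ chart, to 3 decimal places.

X̄̄ = (1402 + 1376 + 1376 + 1404 + 1243 + 1348 + 1222 + 1366 + 1395 + 1341 + 1245) / 11 = 14718.0000 / 11 = 1338.0000
R̄ = (374 + 209 + 167 + 329 + 210 + 194 + 252 + 242 + 205 + 242 + 225) / 11 = 2649.0000 / 11 = 240.8182
UCL = X̄̄ + A₂·R̄ = 1338.0000 + 0.729 × 240.8182 = 1513.5565

1513.556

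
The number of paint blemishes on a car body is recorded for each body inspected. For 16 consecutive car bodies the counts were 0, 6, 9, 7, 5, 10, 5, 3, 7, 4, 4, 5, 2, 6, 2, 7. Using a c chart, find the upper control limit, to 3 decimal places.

11.917

c̄ = (0 + 6 + 9 + 7 + 5 + 10 + 5 + 3 + 7 + 4 + 4 + 5 + 2 + 6 + 2 + 7) / 16 = 82 / 16 = 5.1250
UCL = c̄ + 3√c̄ = 5.1250 + 3 × √5.1250 = 5.1250 + 3 × 2.2638 = 11.9165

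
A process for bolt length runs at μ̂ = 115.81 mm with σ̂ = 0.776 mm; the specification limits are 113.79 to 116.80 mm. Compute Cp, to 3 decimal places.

Cp = (USL − LSL) / (6σ̂) = (116.80 − 113.79) / (6 × 0.776) = 3.0100 / 4.6560 = 0.6465

0.646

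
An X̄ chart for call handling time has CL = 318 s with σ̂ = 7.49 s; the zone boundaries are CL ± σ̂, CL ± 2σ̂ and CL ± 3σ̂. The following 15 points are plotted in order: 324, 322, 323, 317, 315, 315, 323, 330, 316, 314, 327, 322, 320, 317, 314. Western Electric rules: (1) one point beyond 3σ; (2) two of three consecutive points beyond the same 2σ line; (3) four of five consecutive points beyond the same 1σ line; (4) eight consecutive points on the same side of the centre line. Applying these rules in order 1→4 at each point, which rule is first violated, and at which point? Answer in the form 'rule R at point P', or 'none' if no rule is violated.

none

Zone of each point (C = within 1σ̂, B = 1σ̂–2σ̂, A = 2σ̂–3σ̂, * = beyond 3σ̂; sign = side of CL): 1:+C, 2:+C, 3:+C, 4:-C, 5:-C, 6:-C, 7:+C, 8:+B, 9:-C, 10:-C, 11:+B, 12:+C, 13:+C, 14:-C, 15:-C
No rule fires across all 15 points.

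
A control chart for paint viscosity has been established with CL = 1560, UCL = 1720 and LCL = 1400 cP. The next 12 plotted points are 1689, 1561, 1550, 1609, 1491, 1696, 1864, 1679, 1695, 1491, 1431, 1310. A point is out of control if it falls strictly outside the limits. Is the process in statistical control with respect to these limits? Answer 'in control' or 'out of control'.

Compare each point to [1400, 1720]: sample 7 = 1864 > UCL; sample 12 = 1310 < LCL.

out of control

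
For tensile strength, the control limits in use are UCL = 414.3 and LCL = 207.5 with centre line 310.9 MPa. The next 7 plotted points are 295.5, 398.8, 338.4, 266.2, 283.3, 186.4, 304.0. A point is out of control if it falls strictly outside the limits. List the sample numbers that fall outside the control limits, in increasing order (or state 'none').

6

Compare each point to [207.5, 414.3]: sample 6 = 186.4 < LCL.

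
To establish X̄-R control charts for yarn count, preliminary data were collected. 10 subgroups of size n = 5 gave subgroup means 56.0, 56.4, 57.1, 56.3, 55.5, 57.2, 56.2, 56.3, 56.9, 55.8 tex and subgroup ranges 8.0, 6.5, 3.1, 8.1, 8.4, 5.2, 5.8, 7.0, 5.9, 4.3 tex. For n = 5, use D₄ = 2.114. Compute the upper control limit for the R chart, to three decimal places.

13.170

R̄ = (8.0 + 6.5 + 3.1 + 8.1 + 8.4 + 5.2 + 5.8 + 7.0 + 5.9 + 4.3) / 10 = 62.3000 / 10 = 6.2300
UCL_R = D₄·R̄ = 2.114 × 6.2300 = 13.1702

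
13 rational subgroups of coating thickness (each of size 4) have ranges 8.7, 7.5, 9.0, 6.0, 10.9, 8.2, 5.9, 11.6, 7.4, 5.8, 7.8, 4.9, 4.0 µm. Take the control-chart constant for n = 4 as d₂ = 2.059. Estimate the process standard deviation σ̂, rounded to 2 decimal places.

R̄ = (8.7 + 7.5 + 9.0 + 6.0 + 10.9 + 8.2 + 5.9 + 11.6 + 7.4 + 5.8 + 7.8 + 4.9 + 4.0) / 13 = 7.5154
σ̂ = R̄ / d₂ = 7.5154 / 2.059 = 3.6500

3.65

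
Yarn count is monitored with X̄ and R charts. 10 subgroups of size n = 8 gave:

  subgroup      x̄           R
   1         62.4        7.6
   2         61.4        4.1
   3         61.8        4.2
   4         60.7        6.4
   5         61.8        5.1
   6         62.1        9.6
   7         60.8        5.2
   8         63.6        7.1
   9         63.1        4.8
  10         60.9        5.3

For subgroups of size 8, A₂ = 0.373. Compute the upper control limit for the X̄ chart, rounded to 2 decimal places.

64.08

X̄̄ = (62.4 + 61.4 + 61.8 + 60.7 + 61.8 + 62.1 + 60.8 + 63.6 + 63.1 + 60.9) / 10 = 618.6000 / 10 = 61.8600
R̄ = (7.6 + 4.1 + 4.2 + 6.4 + 5.1 + 9.6 + 5.2 + 7.1 + 4.8 + 5.3) / 10 = 59.4000 / 10 = 5.9400
UCL = X̄̄ + A₂·R̄ = 61.8600 + 0.373 × 5.9400 = 64.0756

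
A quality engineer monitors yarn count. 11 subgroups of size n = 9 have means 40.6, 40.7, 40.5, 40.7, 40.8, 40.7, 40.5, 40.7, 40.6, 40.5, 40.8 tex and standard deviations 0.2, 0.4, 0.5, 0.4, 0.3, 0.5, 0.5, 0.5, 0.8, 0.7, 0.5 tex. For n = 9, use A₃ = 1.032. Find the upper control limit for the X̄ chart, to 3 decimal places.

X̄̄ = (40.6 + 40.7 + 40.5 + 40.7 + 40.8 + 40.7 + 40.5 + 40.7 + 40.6 + 40.5 + 40.8) / 11 = 40.6455
s̄ = (0.2 + 0.4 + 0.5 + 0.4 + 0.3 + 0.5 + 0.5 + 0.5 + 0.8 + 0.7 + 0.5) / 11 = 0.4818
UCL = X̄̄ + A₃·s̄ = 40.6455 + 1.032 × 0.4818 = 41.1427

41.143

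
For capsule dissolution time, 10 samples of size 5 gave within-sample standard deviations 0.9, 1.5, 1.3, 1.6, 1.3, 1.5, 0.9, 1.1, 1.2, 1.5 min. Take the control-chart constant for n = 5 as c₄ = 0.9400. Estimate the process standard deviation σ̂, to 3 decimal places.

s̄ = (0.9 + 1.5 + 1.3 + 1.6 + 1.3 + 1.5 + 0.9 + 1.1 + 1.2 + 1.5) / 10 = 1.2800
σ̂ = s̄ / c₄ = 1.2800 / 0.9400 = 1.3617

1.362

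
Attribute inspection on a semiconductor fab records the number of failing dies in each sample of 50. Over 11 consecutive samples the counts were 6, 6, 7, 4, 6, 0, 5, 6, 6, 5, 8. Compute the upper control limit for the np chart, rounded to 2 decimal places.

11.93

p̄ = Σdᵢ / (k·n) = 59 / (11 × 50) = 0.10727
UCL = np̄ + 3·√(np̄(1−p̄)) = 5.3636 + 3 × √(5.3636×0.89273) = 5.3636 + 3 × 2.1882 = 11.9283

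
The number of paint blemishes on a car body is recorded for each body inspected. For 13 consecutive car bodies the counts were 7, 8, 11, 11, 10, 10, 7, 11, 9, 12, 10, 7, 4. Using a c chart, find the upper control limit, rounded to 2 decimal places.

c̄ = (7 + 8 + 11 + 11 + 10 + 10 + 7 + 11 + 9 + 12 + 10 + 7 + 4) / 13 = 117 / 13 = 9.0000
UCL = c̄ + 3√c̄ = 9.0000 + 3 × √9.0000 = 9.0000 + 3 × 3.0000 = 18.0000

18.00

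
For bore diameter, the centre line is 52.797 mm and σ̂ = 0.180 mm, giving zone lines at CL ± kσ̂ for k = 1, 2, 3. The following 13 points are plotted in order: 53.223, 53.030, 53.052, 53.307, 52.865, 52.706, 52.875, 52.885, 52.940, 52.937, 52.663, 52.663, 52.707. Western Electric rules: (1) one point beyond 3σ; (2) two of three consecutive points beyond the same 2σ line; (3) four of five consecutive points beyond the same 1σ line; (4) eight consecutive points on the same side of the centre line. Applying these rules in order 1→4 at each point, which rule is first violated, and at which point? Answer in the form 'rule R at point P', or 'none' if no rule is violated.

Zone of each point (C = within 1σ̂, B = 1σ̂–2σ̂, A = 2σ̂–3σ̂, * = beyond 3σ̂; sign = side of CL): 1:+A, 2:+B, 3:+B, 4:+A, 5:+C, 6:-C, 7:+C, 8:+C, 9:+C, 10:+C, 11:-C, 12:-C, 13:-C
Rule 3 (four of five consecutive points beyond the same 1σ limit) is satisfied at point 4.

rule 3 at point 4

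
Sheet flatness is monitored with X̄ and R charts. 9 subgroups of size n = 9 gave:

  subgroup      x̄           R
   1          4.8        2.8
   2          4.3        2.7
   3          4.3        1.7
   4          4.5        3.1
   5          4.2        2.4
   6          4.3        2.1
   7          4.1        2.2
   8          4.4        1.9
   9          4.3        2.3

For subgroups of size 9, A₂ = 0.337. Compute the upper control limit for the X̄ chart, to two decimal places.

5.15

X̄̄ = (4.8 + 4.3 + 4.3 + 4.5 + 4.2 + 4.3 + 4.1 + 4.4 + 4.3) / 9 = 39.2000 / 9 = 4.3556
R̄ = (2.8 + 2.7 + 1.7 + 3.1 + 2.4 + 2.1 + 2.2 + 1.9 + 2.3) / 9 = 21.2000 / 9 = 2.3556
UCL = X̄̄ + A₂·R̄ = 4.3556 + 0.337 × 2.3556 = 5.1494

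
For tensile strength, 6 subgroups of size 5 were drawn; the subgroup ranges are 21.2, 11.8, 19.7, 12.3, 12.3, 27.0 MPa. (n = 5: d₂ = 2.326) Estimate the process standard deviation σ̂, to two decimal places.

7.47

R̄ = (21.2 + 11.8 + 19.7 + 12.3 + 12.3 + 27.0) / 6 = 17.3833
σ̂ = R̄ / d₂ = 17.3833 / 2.326 = 7.4735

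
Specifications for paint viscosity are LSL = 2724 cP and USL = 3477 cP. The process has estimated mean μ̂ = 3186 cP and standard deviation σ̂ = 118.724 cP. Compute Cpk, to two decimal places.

0.82

Cpu = (USL − μ̂) / (3σ̂) = (3477 − 3186) / (3 × 118.724) = 0.8170; Cpl = (μ̂ − LSL) / (3σ̂) = (3186 − 2724) / (3 × 118.724) = 1.2971; Cpk = min(Cpu, Cpl) = 0.8170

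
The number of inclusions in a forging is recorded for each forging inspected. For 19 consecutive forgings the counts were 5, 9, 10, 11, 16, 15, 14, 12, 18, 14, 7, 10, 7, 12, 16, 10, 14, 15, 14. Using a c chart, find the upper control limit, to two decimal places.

22.47

c̄ = (5 + 9 + 10 + 11 + 16 + 15 + 14 + 12 + 18 + 14 + 7 + 10 + 7 + 12 + 16 + 10 + 14 + 15 + 14) / 19 = 229 / 19 = 12.0526
UCL = c̄ + 3√c̄ = 12.0526 + 3 × √12.0526 = 12.0526 + 3 × 3.4717 = 22.4677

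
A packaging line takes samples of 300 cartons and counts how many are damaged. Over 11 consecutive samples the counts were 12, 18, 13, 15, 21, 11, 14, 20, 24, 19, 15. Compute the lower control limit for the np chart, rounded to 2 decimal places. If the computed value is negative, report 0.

p̄ = Σdᵢ / (k·n) = 182 / (11 × 300) = 0.05515
LCL = np̄ − 3·√(np̄(1−p̄)) = 16.5455 − 3 × 3.9539 = 4.6839

4.68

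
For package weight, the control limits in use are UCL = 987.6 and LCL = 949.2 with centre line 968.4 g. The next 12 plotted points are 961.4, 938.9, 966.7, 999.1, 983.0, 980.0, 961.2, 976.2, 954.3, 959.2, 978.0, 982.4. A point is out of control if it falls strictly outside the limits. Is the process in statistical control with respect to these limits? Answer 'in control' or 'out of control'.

out of control

Compare each point to [949.2, 987.6]: sample 2 = 938.9 < LCL; sample 4 = 999.1 > UCL.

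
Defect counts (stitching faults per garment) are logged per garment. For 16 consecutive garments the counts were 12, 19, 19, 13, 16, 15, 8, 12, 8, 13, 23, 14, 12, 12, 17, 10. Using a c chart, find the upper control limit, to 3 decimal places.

25.137

c̄ = (12 + 19 + 19 + 13 + 16 + 15 + 8 + 12 + 8 + 13 + 23 + 14 + 12 + 12 + 17 + 10) / 16 = 223 / 16 = 13.9375
UCL = c̄ + 3√c̄ = 13.9375 + 3 × √13.9375 = 13.9375 + 3 × 3.7333 = 25.1374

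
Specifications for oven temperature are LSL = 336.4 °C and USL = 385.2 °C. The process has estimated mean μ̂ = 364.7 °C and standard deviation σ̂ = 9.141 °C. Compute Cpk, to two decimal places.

Cpu = (USL − μ̂) / (3σ̂) = (385.2 − 364.7) / (3 × 9.141) = 0.7475; Cpl = (μ̂ − LSL) / (3σ̂) = (364.7 − 336.4) / (3 × 9.141) = 1.0320; Cpk = min(Cpu, Cpl) = 0.7475

0.75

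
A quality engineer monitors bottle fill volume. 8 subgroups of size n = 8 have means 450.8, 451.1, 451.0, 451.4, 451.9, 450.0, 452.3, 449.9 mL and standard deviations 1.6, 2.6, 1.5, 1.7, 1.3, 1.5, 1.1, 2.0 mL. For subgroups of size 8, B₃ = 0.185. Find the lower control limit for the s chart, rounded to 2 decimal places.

0.31

s̄ = (1.6 + 2.6 + 1.5 + 1.7 + 1.3 + 1.5 + 1.1 + 2.0) / 8 = 1.6625
LCL_s = B₃·s̄ = 0.185 × 1.6625 = 0.3076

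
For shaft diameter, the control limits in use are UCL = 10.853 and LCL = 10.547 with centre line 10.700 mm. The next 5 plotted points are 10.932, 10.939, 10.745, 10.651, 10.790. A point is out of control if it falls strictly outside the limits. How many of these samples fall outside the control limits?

2

Compare each point to [10.547, 10.853]: sample 1 = 10.932 > UCL; sample 2 = 10.939 > UCL.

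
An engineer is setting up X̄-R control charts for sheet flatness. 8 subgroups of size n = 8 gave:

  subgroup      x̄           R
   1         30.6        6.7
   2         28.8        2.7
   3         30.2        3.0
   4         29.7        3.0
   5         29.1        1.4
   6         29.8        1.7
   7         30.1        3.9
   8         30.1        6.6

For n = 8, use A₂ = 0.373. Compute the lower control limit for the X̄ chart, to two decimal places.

X̄̄ = (30.6 + 28.8 + 30.2 + 29.7 + 29.1 + 29.8 + 30.1 + 30.1) / 8 = 238.4000 / 8 = 29.8000
R̄ = (6.7 + 2.7 + 3.0 + 3.0 + 1.4 + 1.7 + 3.9 + 6.6) / 8 = 29.0000 / 8 = 3.6250
LCL = X̄̄ − A₂·R̄ = 29.8000 − 0.373 × 3.6250 = 28.4479

28.45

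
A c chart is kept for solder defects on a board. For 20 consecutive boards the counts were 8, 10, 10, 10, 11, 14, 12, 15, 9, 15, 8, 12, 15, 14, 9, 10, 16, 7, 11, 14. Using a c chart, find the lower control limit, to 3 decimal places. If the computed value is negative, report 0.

c̄ = (8 + 10 + 10 + 10 + 11 + 14 + 12 + 15 + 9 + 15 + 8 + 12 + 15 + 14 + 9 + 10 + 16 + 7 + 11 + 14) / 20 = 230 / 20 = 11.5000
LCL = c̄ − 3√c̄ = 11.5000 − 3 × 3.3912 = 1.3265

1.327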